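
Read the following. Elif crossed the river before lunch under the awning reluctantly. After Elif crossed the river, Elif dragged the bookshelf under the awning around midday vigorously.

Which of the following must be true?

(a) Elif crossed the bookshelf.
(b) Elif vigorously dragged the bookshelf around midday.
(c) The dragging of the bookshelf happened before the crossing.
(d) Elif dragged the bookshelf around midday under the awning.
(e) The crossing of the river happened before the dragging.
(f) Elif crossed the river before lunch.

(a) Not entailed — Elif crossed the river, not the bookshelf; the bookshelf belongs to the dragging event.
(b) Entailed — dropping 'under the awning' leaves a sub-description the original still satisfies.
(c) Not entailed — the narrative places the crossing before the dragging, not after.
(d) Entailed — dropping 'vigorously' leaves a sub-description the original still satisfies.
(e) Entailed — the narrative places the crossing before the dragging.
(f) Entailed — the original entails any weakening of itself; this just drops 'reluctantly', 'under the awning'.

(b), (d), (e), (f)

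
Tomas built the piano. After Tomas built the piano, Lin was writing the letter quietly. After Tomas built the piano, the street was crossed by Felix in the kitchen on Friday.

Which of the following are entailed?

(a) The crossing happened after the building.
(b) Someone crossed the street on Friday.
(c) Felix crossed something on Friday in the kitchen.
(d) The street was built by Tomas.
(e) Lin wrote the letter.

(a), (b), (c)

(a) Entailed — the narrative places the building before the crossing.
(b) Entailed — this follows by dropping conjuncts from the crossing event's description.
(c) Entailed — the original entails any weakening of itself; this just generalizes the patient.
(d) Not entailed — Tomas built the piano, not the street; the street belongs to the crossing event.
(e) Not entailed — 'was writing' is progressive on an accomplishment; it does not entail the completed 'wrote'.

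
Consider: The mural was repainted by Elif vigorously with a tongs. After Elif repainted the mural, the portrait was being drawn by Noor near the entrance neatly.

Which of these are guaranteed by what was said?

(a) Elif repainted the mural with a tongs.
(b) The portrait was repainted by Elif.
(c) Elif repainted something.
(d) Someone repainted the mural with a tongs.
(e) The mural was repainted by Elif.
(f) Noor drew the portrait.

(a), (c), (d), (e)

(a) Entailed — every conjunct here is already in the original repainting event.
(b) Not entailed — Elif repainted the mural, not the portrait; the portrait belongs to the drawing event.
(c) Entailed — this follows by dropping conjuncts from the repainting event's description.
(d) Entailed — this follows by dropping conjuncts from the repainting event's description.
(e) Entailed — the original entails any weakening of itself; this just drops 'with a tongs', 'vigorously'.
(f) Not entailed — 'was drawing' is progressive on an accomplishment; it does not entail the completed 'drew'.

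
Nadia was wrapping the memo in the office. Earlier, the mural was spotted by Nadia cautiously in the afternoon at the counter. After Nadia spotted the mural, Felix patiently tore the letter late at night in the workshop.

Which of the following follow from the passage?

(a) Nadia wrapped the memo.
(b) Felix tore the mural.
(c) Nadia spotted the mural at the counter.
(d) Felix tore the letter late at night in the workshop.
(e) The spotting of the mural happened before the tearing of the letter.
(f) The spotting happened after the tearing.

(c), (d), (e)

(a) Not entailed — 'was wrapping' is progressive on an accomplishment; it does not entail the completed 'wrapped'.
(b) Not entailed — Felix tore the letter, not the mural; the mural belongs to the spotting event.
(c) Entailed — this follows by dropping conjuncts from the spotting event's description.
(d) Entailed — this follows by dropping conjuncts from the tearing event's description.
(e) Entailed — the narrative places the spotting before the tearing.
(f) Not entailed — the narrative places the spotting before the tearing, not after.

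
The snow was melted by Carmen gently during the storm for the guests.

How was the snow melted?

gently

'gently' marks the manner of the melting event.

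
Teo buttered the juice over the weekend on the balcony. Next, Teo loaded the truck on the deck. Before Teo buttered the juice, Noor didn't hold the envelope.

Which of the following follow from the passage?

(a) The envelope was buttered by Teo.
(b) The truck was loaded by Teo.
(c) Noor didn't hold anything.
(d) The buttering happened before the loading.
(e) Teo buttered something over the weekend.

(b), (d), (e)

(a) Not entailed — Teo buttered the juice, not the envelope; the envelope belongs to the holding event.
(b) Entailed — this follows by dropping conjuncts from the loading event's description.
(c) Not entailed — the original only denies this specific event; Noor may have held something else.
(d) Entailed — the narrative places the buttering before the loading.
(e) Entailed — this follows by dropping conjuncts from the buttering event's description.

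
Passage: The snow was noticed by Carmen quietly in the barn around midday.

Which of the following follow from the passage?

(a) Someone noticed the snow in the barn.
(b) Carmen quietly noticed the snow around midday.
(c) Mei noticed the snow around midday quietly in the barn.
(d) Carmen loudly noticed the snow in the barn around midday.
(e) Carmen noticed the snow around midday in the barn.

(a) Entailed — every conjunct here is already in the original noticing event.
(b) Entailed — dropping 'in the barn' leaves a sub-description the original still satisfies.
(c) Not entailed — the passage has Carmen noticing the snow, not Mei.
(d) Not entailed — 'loudly' adds a manner not in (and inconsistent with) the original.
(e) Entailed — this follows by dropping conjuncts from the noticing event's description.

(a), (b), (e)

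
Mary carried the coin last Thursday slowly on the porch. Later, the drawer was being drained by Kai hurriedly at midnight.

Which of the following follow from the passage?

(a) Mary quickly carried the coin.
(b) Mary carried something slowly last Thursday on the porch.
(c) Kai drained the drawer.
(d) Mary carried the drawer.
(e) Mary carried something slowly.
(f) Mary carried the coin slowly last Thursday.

(b), (e), (f)

(a) Not entailed — 'quickly' adds a manner not in (and inconsistent with) the original.
(b) Entailed — the original entails any weakening of itself; this just generalizes the patient.
(c) Not entailed — 'was draining' is progressive on an accomplishment; it does not entail the completed 'drained'.
(d) Not entailed — Mary carried the coin, not the drawer; the drawer belongs to the draining event.
(e) Entailed — every conjunct here is already in the original carrying event.
(f) Entailed — every conjunct here is already in the original carrying event.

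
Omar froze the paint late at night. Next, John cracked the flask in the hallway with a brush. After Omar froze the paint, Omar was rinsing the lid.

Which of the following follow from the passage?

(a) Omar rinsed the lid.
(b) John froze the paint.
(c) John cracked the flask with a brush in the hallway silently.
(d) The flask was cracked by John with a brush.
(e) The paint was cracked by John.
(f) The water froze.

(a) Entailed — 'rinse' is an activity; 'was rinsing' entails that some rinsing happened, so 'rinsed' holds.
(b) Not entailed — the passage has Omar freezing the paint, not John.
(c) Not entailed — 'silently' adds information not in the original event.
(d) Entailed — this follows by dropping conjuncts from the cracking event's description.
(e) Not entailed — John cracked the flask, not the paint; the paint belongs to the freezing event.
(f) Not entailed — the paint is what froze, not the water.

(a), (d)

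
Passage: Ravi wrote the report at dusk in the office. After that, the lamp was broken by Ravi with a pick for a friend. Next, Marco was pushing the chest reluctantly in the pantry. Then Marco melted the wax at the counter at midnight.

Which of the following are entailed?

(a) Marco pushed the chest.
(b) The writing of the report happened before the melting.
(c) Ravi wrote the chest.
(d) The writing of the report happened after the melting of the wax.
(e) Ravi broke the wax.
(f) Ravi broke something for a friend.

(a), (b), (f)

(a) Entailed — 'push' is an activity; 'was pushing' entails that some pushing happened, so 'pushed' holds.
(b) Entailed — the narrative places the writing before the melting.
(c) Not entailed — Ravi wrote the report, not the chest; the chest belongs to the pushing event.
(d) Not entailed — the narrative places the writing before the melting, not after.
(e) Not entailed — Ravi broke the lamp, not the wax; the wax belongs to the melting event.
(f) Entailed — every conjunct here is already in the original breaking event.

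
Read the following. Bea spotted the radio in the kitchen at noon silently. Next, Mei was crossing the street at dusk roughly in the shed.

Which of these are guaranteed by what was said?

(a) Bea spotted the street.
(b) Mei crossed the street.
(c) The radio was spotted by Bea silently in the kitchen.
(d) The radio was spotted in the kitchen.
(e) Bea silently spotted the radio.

(a) Not entailed — Bea spotted the radio, not the street; the street belongs to the crossing event.
(b) Not entailed — 'was crossing' is progressive on an accomplishment; it does not entail the completed 'crossed'.
(c) Entailed — this follows by dropping conjuncts from the spotting event's description.
(d) Entailed — this follows by dropping conjuncts from the spotting event's description.
(e) Entailed — every conjunct here is already in the original spotting event.

(c), (d), (e)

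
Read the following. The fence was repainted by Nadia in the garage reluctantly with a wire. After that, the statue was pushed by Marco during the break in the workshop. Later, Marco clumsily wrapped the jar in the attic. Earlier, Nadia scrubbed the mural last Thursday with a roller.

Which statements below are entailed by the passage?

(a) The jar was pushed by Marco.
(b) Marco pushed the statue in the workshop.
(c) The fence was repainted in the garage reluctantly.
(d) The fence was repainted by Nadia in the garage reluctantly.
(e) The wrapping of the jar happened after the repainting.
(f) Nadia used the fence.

(b), (c), (d), (e)

(a) Not entailed — Marco pushed the statue, not the jar; the jar belongs to the wrapping event.
(b) Entailed — every conjunct here is already in the original pushing event.
(c) Entailed — every conjunct here is already in the original repainting event.
(d) Entailed — dropping 'with a wire' leaves a sub-description the original still satisfies.
(e) Entailed — the narrative places the repainting before the wrapping.
(f) Not entailed — the fence is the patient, not an instrument — Nadia used a wire.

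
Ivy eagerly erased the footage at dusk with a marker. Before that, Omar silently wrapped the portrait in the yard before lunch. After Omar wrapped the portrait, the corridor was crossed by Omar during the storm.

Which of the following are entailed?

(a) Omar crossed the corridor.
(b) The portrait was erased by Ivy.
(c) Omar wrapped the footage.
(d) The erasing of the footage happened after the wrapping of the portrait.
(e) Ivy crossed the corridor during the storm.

(a), (d)

(a) Entailed — every conjunct here is already in the original crossing event.
(b) Not entailed — Ivy erased the footage, not the portrait; the portrait belongs to the wrapping event.
(c) Not entailed — Omar wrapped the portrait, not the footage; the footage belongs to the erasing event.
(d) Entailed — the narrative places the wrapping before the erasing.
(e) Not entailed — the passage has Omar crossing the corridor, not Ivy.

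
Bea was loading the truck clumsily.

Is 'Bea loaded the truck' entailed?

'was loading' is progressive; for an accomplishment like 'load the truck', it doesn't entail completion.

no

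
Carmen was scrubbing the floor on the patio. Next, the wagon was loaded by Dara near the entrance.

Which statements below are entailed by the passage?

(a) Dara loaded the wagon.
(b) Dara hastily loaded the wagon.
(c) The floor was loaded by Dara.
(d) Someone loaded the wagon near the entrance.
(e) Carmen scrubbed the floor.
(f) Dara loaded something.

(a) Entailed — dropping 'near the entrance' leaves a sub-description the original still satisfies.
(b) Not entailed — 'hastily' adds information not in the original event.
(c) Not entailed — Dara loaded the wagon, not the floor; the floor belongs to the scrubbing event.
(d) Entailed — the original entails any weakening of itself; this just generalizes the agent.
(e) Entailed — 'scrub' is an activity; 'was scrubbing' entails that some scrubbing happened, so 'scrubbed' holds.
(f) Entailed — every conjunct here is already in the original loading event.

(a), (d), (e), (f)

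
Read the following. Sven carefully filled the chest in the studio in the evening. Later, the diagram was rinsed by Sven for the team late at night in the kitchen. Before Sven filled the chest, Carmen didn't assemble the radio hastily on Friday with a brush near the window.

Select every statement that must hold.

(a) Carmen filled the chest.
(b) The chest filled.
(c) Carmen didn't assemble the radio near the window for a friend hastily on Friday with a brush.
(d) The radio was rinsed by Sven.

(b), (c)

(a) Not entailed — the passage has Sven filling the chest, not Carmen.
(b) Entailed — 'Sven filled the chest' is causative; it entails the inchoative 'the chest filled'.
(c) Entailed — under negation, adding a further restriction is entailed: if no such assembling event occurred, none occurred for a friend either.
(d) Not entailed — Sven rinsed the diagram, not the radio; the radio belongs to the assembling event.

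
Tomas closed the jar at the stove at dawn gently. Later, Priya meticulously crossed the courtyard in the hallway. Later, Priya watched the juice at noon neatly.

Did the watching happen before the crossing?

The narrative orders the crossing before the watching.

no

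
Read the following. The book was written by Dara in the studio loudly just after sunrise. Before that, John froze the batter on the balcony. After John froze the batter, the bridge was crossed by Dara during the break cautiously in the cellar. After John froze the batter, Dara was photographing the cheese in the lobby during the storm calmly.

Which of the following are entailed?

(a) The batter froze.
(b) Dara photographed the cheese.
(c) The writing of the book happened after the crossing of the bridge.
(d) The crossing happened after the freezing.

(a) Entailed — 'John froze the batter' is causative; it entails the inchoative 'the batter froze'.
(b) Not entailed — 'was photographing' is progressive on an accomplishment; it does not entail the completed 'photographed'.
(c) Not entailed — the narrative doesn't order the crossing relative to the writing.
(d) Entailed — the narrative places the freezing before the crossing.

(a), (d)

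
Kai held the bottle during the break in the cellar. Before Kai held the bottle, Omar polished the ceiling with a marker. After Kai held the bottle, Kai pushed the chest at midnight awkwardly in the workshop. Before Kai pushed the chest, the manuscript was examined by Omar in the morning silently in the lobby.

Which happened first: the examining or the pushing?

The connectives place the examining before the pushing.

the examining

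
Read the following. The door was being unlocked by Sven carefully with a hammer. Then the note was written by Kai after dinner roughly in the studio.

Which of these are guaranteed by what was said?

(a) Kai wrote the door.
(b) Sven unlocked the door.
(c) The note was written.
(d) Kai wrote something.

(c), (d)

(a) Not entailed — Kai wrote the note, not the door; the door belongs to the unlocking event.
(b) Not entailed — 'was unlocking' is progressive on an accomplishment; it does not entail the completed 'unlocked'.
(c) Entailed — every conjunct here is already in the original writing event.
(d) Entailed — the original entails any weakening of itself; this just drops 'in the studio', 'after dinner', 'roughly' and generalizes the patient.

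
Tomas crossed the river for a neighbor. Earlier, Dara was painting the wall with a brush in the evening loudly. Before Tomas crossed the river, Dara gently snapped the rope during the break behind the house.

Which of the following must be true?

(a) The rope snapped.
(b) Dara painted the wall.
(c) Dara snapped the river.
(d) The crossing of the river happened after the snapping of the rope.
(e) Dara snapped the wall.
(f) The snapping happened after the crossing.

(a) Entailed — 'Dara snapped the rope' is causative; it entails the inchoative 'the rope snapped'.
(b) Not entailed — 'was painting' is progressive on an accomplishment; it does not entail the completed 'painted'.
(c) Not entailed — Dara snapped the rope, not the river; the river belongs to the crossing event.
(d) Entailed — the narrative places the snapping before the crossing.
(e) Not entailed — Dara snapped the rope, not the wall; the wall belongs to the painting event.
(f) Not entailed — the narrative places the snapping before the crossing, not after.

(a), (d)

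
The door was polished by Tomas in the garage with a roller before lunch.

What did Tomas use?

'with a roller' marks the instrument of the polishing event.

a roller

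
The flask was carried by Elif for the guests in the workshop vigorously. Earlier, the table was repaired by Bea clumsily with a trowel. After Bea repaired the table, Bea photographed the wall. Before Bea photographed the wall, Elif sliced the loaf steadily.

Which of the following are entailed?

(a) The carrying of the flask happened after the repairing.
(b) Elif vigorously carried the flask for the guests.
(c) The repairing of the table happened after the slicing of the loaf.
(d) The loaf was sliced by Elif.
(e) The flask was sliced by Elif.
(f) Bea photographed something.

(a) Entailed — the narrative places the repairing before the carrying.
(b) Entailed — dropping 'in the workshop' leaves a sub-description the original still satisfies.
(c) Not entailed — the narrative doesn't order the slicing relative to the repairing.
(d) Entailed — the original entails any weakening of itself; this just drops 'steadily'.
(e) Not entailed — Elif sliced the loaf, not the flask; the flask belongs to the carrying event.
(f) Entailed — every conjunct here is already in the original photographing event.

(a), (b), (d), (f)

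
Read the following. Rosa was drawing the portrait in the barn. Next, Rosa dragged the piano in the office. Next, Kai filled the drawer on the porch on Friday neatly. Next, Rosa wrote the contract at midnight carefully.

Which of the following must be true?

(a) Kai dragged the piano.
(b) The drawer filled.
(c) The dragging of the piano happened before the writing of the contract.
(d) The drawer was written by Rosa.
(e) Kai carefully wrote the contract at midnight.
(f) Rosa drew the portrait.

(b), (c)

(a) Not entailed — the passage has Rosa dragging the piano, not Kai.
(b) Entailed — 'Kai filled the drawer' is causative; it entails the inchoative 'the drawer filled'.
(c) Entailed — the narrative places the dragging before the writing.
(d) Not entailed — Rosa wrote the contract, not the drawer; the drawer belongs to the filling event.
(e) Not entailed — the passage has Rosa writing the contract, not Kai.
(f) Not entailed — 'was drawing' is progressive on an accomplishment; it does not entail the completed 'drew'.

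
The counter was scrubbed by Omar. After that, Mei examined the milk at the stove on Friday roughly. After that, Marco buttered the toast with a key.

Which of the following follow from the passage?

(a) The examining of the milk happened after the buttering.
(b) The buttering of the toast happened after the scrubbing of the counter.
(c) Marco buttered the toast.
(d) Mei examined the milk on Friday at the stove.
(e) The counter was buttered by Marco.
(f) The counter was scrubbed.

(a) Not entailed — the narrative places the examining before the buttering, not after.
(b) Entailed — the narrative places the scrubbing before the buttering.
(c) Entailed — dropping 'with a key' leaves a sub-description the original still satisfies.
(d) Entailed — this follows by dropping conjuncts from the examining event's description.
(e) Not entailed — Marco buttered the toast, not the counter; the counter belongs to the scrubbing event.
(f) Entailed — the original entails any weakening of itself; this just generalizes the agent.

(b), (c), (d), (f)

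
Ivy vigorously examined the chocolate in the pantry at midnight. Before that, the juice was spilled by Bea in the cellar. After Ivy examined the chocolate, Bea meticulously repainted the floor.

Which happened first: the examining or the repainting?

the examining

The connectives place the examining before the repainting.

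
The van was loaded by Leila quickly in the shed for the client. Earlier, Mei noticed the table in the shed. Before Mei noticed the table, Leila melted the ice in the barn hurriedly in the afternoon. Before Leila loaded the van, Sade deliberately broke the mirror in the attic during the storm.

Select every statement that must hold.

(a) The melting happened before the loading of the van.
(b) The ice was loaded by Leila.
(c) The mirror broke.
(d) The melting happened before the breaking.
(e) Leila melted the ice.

(a), (c), (e)

(a) Entailed — the narrative places the melting before the loading.
(b) Not entailed — Leila loaded the van, not the ice; the ice belongs to the melting event.
(c) Entailed — 'Sade broke the mirror' is causative; it entails the inchoative 'the mirror broke'.
(d) Not entailed — the narrative doesn't order the melting relative to the breaking.
(e) Entailed — the original entails any weakening of itself; this just drops 'in the barn', 'in the afternoon', 'hurriedly'.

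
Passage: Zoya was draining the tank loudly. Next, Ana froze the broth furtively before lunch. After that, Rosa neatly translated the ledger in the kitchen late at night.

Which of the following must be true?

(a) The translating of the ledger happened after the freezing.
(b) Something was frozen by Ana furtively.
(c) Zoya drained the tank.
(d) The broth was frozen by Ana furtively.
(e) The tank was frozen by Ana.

(a) Entailed — the narrative places the freezing before the translating.
(b) Entailed — the original entails any weakening of itself; this just drops 'before lunch' and generalizes the patient.
(c) Not entailed — 'was draining' is progressive on an accomplishment; it does not entail the completed 'drained'.
(d) Entailed — this follows by dropping conjuncts from the freezing event's description.
(e) Not entailed — Ana froze the broth, not the tank; the tank belongs to the draining event.

(a), (b), (d)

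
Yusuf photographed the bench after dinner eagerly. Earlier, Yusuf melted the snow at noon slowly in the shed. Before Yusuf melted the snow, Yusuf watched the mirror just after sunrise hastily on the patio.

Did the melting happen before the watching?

no

The narrative orders the watching before the melting.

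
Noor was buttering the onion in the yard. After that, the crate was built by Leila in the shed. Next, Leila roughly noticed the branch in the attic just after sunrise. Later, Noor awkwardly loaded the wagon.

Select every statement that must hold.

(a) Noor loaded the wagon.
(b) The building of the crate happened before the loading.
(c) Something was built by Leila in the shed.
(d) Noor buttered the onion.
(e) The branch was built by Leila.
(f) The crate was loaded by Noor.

(a) Entailed — dropping 'awkwardly' leaves a sub-description the original still satisfies.
(b) Entailed — the narrative places the building before the loading.
(c) Entailed — generalizing the patient leaves a sub-description the original still satisfies.
(d) Not entailed — 'was buttering' is progressive on an accomplishment; it does not entail the completed 'buttered'.
(e) Not entailed — Leila built the crate, not the branch; the branch belongs to the noticing event.
(f) Not entailed — Noor loaded the wagon, not the crate; the crate belongs to the building event.

(a), (b), (c)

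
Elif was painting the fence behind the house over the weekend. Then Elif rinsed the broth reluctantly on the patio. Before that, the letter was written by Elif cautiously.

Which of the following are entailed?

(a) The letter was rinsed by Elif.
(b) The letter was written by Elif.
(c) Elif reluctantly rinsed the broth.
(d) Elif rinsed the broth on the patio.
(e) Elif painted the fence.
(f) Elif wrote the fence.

(a) Not entailed — Elif rinsed the broth, not the letter; the letter belongs to the writing event.
(b) Entailed — this follows by dropping conjuncts from the writing event's description.
(c) Entailed — dropping 'on the patio' leaves a sub-description the original still satisfies.
(d) Entailed — this follows by dropping conjuncts from the rinsing event's description.
(e) Not entailed — 'was painting' is progressive on an accomplishment; it does not entail the completed 'painted'.
(f) Not entailed — Elif wrote the letter, not the fence; the fence belongs to the painting event.

(b), (c), (d)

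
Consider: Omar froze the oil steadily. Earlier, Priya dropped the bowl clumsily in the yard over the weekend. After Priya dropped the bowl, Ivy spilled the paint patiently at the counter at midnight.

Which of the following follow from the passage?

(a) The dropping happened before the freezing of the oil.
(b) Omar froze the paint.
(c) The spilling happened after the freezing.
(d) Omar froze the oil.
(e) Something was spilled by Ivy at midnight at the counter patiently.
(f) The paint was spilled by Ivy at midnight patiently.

(a), (d), (e), (f)

(a) Entailed — the narrative places the dropping before the freezing.
(b) Not entailed — Omar froze the oil, not the paint; the paint belongs to the spilling event.
(c) Not entailed — the narrative doesn't order the freezing relative to the spilling.
(d) Entailed — every conjunct here is already in the original freezing event.
(e) Entailed — this follows by dropping conjuncts from the spilling event's description.
(f) Entailed — dropping 'at the counter' leaves a sub-description the original still satisfies.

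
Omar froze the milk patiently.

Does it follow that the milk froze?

'Omar froze the milk' is the causative; it entails the inchoative 'the milk froze'.

yes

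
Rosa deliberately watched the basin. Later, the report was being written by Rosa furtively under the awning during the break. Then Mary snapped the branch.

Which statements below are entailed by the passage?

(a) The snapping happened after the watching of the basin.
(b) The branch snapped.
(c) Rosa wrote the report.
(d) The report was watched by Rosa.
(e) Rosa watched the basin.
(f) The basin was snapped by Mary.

(a), (b), (e)

(a) Entailed — the narrative places the watching before the snapping.
(b) Entailed — 'Mary snapped the branch' is causative; it entails the inchoative 'the branch snapped'.
(c) Not entailed — 'was writing' is progressive on an accomplishment; it does not entail the completed 'wrote'.
(d) Not entailed — Rosa watched the basin, not the report; the report belongs to the writing event.
(e) Entailed — every conjunct here is already in the original watching event.
(f) Not entailed — Mary snapped the branch, not the basin; the basin belongs to the watching event.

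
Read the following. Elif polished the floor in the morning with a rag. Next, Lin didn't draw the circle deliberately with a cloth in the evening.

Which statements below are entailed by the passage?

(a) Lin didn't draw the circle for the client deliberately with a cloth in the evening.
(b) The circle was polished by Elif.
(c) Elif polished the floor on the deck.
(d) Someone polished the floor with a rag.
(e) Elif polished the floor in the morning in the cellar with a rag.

(a) Entailed — under negation, adding a further restriction is entailed: if no such drawing event occurred, none occurred for the client either.
(b) Not entailed — Elif polished the floor, not the circle; the circle belongs to the drawing event.
(c) Not entailed — 'on the deck' adds information not in the original event.
(d) Entailed — the original entails any weakening of itself; this just drops 'in the morning' and generalizes the agent.
(e) Not entailed — 'in the cellar' adds information not in the original event.

(a), (d)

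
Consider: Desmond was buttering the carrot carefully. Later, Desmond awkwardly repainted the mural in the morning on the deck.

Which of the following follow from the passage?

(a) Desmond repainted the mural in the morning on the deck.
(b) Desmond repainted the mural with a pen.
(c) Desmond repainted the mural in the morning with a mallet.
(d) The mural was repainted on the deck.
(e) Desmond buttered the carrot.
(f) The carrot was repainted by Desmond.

(a) Entailed — every conjunct here is already in the original repainting event.
(b) Not entailed — 'with a pen' adds information not in the original event.
(c) Not entailed — 'with a mallet' adds information not in the original event.
(d) Entailed — the original entails any weakening of itself; this just drops 'in the morning', 'awkwardly' and generalizes the agent.
(e) Not entailed — 'was buttering' is progressive on an accomplishment; it does not entail the completed 'buttered'.
(f) Not entailed — Desmond repainted the mural, not the carrot; the carrot belongs to the buttering event.

(a), (d)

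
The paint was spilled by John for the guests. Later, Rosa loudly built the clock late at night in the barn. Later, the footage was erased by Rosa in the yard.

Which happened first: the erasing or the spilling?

the spilling

The connectives place the spilling before the erasing.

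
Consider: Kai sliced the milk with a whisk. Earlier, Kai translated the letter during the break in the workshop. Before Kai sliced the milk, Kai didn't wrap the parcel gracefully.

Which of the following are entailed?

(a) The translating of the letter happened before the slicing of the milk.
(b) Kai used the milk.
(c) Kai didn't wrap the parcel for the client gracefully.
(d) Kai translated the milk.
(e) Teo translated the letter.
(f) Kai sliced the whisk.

(a) Entailed — the narrative places the translating before the slicing.
(b) Not entailed — the milk is the patient, not an instrument — Kai used a whisk.
(c) Entailed — under negation, adding a further restriction is entailed: if no such wrapping event occurred, none occurred for the client either.
(d) Not entailed — Kai translated the letter, not the milk; the milk belongs to the slicing event.
(e) Not entailed — the passage has Kai translating the letter, not Teo.
(f) Not entailed — the whisk is the instrument, not what was sliced.

(a), (c)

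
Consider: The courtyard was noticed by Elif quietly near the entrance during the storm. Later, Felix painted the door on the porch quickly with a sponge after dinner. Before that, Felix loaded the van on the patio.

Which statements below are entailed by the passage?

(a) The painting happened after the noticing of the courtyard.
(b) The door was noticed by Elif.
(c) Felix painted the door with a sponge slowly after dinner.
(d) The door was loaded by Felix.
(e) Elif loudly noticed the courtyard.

(a) Entailed — the narrative places the noticing before the painting.
(b) Not entailed — Elif noticed the courtyard, not the door; the door belongs to the painting event.
(c) Not entailed — 'slowly' adds a manner not in (and inconsistent with) the original.
(d) Not entailed — Felix loaded the van, not the door; the door belongs to the painting event.
(e) Not entailed — 'loudly' adds a manner not in (and inconsistent with) the original.

(a)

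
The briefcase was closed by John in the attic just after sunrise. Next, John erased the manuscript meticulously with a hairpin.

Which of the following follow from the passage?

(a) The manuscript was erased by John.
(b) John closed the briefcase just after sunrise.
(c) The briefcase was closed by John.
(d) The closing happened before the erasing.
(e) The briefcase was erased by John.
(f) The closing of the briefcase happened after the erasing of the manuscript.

(a) Entailed — every conjunct here is already in the original erasing event.
(b) Entailed — this follows by dropping conjuncts from the closing event's description.
(c) Entailed — this follows by dropping conjuncts from the closing event's description.
(d) Entailed — the narrative places the closing before the erasing.
(e) Not entailed — John erased the manuscript, not the briefcase; the briefcase belongs to the closing event.
(f) Not entailed — the narrative places the closing before the erasing, not after.

(a), (b), (c), (d)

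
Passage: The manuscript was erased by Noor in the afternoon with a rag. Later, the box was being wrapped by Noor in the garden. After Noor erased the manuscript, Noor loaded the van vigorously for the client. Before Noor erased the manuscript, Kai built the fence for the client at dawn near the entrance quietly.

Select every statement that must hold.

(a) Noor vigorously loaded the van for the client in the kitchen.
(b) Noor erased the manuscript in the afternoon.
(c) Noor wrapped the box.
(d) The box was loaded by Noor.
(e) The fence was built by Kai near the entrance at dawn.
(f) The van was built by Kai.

(b), (e)

(a) Not entailed — 'in the kitchen' adds information not in the original event.
(b) Entailed — this follows by dropping conjuncts from the erasing event's description.
(c) Not entailed — 'was wrapping' is progressive on an accomplishment; it does not entail the completed 'wrapped'.
(d) Not entailed — Noor loaded the van, not the box; the box belongs to the wrapping event.
(e) Entailed — every conjunct here is already in the original building event.
(f) Not entailed — Kai built the fence, not the van; the van belongs to the loading event.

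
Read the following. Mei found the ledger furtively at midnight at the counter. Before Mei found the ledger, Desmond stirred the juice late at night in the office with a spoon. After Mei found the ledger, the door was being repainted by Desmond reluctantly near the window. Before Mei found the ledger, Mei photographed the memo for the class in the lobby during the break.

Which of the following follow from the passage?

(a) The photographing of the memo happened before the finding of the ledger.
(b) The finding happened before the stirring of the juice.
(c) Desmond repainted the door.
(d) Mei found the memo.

(a)

(a) Entailed — the narrative places the photographing before the finding.
(b) Not entailed — the narrative places the stirring before the finding, not after.
(c) Not entailed — 'was repainting' is progressive on an accomplishment; it does not entail the completed 'repainted'.
(d) Not entailed — Mei found the ledger, not the memo; the memo belongs to the photographing event.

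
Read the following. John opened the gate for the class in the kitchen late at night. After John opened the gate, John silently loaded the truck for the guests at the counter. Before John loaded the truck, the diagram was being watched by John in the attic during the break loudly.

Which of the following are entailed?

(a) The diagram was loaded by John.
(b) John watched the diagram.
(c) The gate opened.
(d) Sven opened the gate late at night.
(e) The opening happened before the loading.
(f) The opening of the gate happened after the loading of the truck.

(a) Not entailed — John loaded the truck, not the diagram; the diagram belongs to the watching event.
(b) Entailed — 'watch' is an activity; 'was watching' entails that some watching happened, so 'watched' holds.
(c) Entailed — 'John opened the gate' is causative; it entails the inchoative 'the gate opened'.
(d) Not entailed — the passage has John opening the gate, not Sven.
(e) Entailed — the narrative places the opening before the loading.
(f) Not entailed — the narrative places the opening before the loading, not after.

(b), (c), (e)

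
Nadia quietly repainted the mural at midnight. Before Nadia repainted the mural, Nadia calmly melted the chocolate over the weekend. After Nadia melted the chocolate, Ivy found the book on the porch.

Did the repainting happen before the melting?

no

The narrative orders the melting before the repainting.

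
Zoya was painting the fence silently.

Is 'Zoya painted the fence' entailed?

no

'was painting' is progressive; for an accomplishment like 'paint the fence', it doesn't entail completion.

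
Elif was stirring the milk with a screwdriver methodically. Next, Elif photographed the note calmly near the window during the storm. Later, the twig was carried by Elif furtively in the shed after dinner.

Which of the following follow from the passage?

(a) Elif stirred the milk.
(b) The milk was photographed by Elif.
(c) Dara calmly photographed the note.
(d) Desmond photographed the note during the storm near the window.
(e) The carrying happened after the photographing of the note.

(a), (e)

(a) Entailed — 'stir' is an activity; 'was stirring' entails that some stirring happened, so 'stirred' holds.
(b) Not entailed — Elif photographed the note, not the milk; the milk belongs to the stirring event.
(c) Not entailed — the passage has Elif photographing the note, not Dara.
(d) Not entailed — the passage has Elif photographing the note, not Desmond.
(e) Entailed — the narrative places the photographing before the carrying.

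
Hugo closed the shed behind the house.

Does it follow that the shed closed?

yes

'Hugo closed the shed' is the causative; it entails the inchoative 'the shed closed'.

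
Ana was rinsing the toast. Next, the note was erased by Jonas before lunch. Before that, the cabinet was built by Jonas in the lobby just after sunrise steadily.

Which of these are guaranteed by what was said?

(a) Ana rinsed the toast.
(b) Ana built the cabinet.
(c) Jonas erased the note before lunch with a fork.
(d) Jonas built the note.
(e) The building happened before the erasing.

(a) Entailed — 'rinse' is an activity; 'was rinsing' entails that some rinsing happened, so 'rinsed' holds.
(b) Not entailed — the passage has Jonas building the cabinet, not Ana.
(c) Not entailed — 'with a fork' adds information not in the original event.
(d) Not entailed — Jonas built the cabinet, not the note; the note belongs to the erasing event.
(e) Entailed — the narrative places the building before the erasing.

(a), (e)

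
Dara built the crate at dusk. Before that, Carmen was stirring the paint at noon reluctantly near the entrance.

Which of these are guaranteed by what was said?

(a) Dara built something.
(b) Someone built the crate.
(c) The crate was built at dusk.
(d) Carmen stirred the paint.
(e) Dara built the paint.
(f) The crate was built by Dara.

(a), (b), (c), (d), (f)

(a) Entailed — this follows by dropping conjuncts from the building event's description.
(b) Entailed — every conjunct here is already in the original building event.
(c) Entailed — this follows by dropping conjuncts from the building event's description.
(d) Entailed — 'stir' is an activity; 'was stirring' entails that some stirring happened, so 'stirred' holds.
(e) Not entailed — Dara built the crate, not the paint; the paint belongs to the stirring event.
(f) Entailed — dropping 'at dusk' leaves a sub-description the original still satisfies.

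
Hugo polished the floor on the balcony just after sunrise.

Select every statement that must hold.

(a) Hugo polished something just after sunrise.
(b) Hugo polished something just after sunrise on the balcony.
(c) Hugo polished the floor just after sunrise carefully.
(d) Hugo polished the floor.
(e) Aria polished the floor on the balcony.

(a) Entailed — every conjunct here is already in the original polishing event.
(b) Entailed — the original entails any weakening of itself; this just generalizes the patient.
(c) Not entailed — 'carefully' adds information not in the original event.
(d) Entailed — every conjunct here is already in the original polishing event.
(e) Not entailed — the passage has Hugo polishing the floor, not Aria.

(a), (b), (d)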